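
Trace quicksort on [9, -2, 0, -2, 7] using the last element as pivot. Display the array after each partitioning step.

Partition 1: pivot=7 at index 3 -> [-2, 0, -2, 7, 9]
Partition 2: pivot=-2 at index 1 -> [-2, -2, 0, 7, 9]


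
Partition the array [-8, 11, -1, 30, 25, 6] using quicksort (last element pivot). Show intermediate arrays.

Partition 1: pivot=6 at index 2 -> [-8, -1, 6, 30, 25, 11]
Partition 2: pivot=-1 at index 1 -> [-8, -1, 6, 30, 25, 11]
Partition 3: pivot=11 at index 3 -> [-8, -1, 6, 11, 25, 30]
Partition 4: pivot=30 at index 5 -> [-8, -1, 6, 11, 25, 30]


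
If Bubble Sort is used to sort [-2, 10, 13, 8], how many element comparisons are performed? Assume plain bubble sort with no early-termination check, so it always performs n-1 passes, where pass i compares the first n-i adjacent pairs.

Pass 1: compare adjacent pairs (0,1)..(2,3) = 3 comparison(s), 1 swap(s) -> [-2, 10, 8, 13]
Pass 2: compare adjacent pairs (0,1)..(1,2) = 2 comparison(s), 1 swap(s) -> [-2, 8, 10, 13]
Pass 3: compare adjacent pairs (0,1)..(0,1) = 1 comparison(s), 0 swap(s) -> [-2, 8, 10, 13]
Total comparisons: 3 + 2 + 1 = 6


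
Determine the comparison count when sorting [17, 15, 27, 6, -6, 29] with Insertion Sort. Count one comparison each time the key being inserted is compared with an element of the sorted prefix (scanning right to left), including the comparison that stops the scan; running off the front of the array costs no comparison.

Insert 15: 17 > 15 (shift), reached front = 1 comparison(s) -> [15, 17, 27, 6, -6, 29]
Insert 27: 17 <= 27 (stop) = 1 comparison(s) -> [15, 17, 27, 6, -6, 29]
Insert 6: 27 > 6 (shift), 17 > 6 (shift), 15 > 6 (shift), reached front = 3 comparison(s) -> [6, 15, 17, 27, -6, 29]
Insert -6: 27 > -6 (shift), 17 > -6 (shift), 15 > -6 (shift), 6 > -6 (shift), reached front = 4 comparison(s) -> [-6, 6, 15, 17, 27, 29]
Insert 29: 27 <= 29 (stop) = 1 comparison(s) -> [-6, 6, 15, 17, 27, 29]
Total comparisons: 1 + 1 + 3 + 4 + 1 = 10


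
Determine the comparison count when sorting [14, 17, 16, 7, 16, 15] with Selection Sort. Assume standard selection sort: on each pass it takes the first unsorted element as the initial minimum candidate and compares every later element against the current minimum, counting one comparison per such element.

Pass 1: scan indices 1..5 for the minimum = 5 comparison(s); min is 7, place at index 0 -> [7, 17, 16, 14, 16, 15]
Pass 2: scan indices 2..5 for the minimum = 4 comparison(s); min is 14, place at index 1 -> [7, 14, 16, 17, 16, 15]
Pass 3: scan indices 3..5 for the minimum = 3 comparison(s); min is 15, place at index 2 -> [7, 14, 15, 17, 16, 16]
Pass 4: scan indices 4..5 for the minimum = 2 comparison(s); min is 16, place at index 3 -> [7, 14, 15, 16, 17, 16]
Pass 5: scan indices 5..5 for the minimum = 1 comparison(s); min is 16, place at index 4 -> [7, 14, 15, 16, 16, 17]
Selection sort always scans the whole unsorted suffix, so the count is (n-1) + (n-2) + ... + 1 = n(n-1)/2 = 6*5/2 = 15 regardless of the input order.
Total comparisons: 5 + 4 + 3 + 2 + 1 = 15


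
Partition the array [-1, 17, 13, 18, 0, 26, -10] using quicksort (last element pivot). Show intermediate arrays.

Partition 1: pivot=-10 at index 0 -> [-10, 17, 13, 18, 0, 26, -1]
Partition 2: pivot=-1 at index 1 -> [-10, -1, 13, 18, 0, 26, 17]
Partition 3: pivot=17 at index 4 -> [-10, -1, 13, 0, 17, 26, 18]
Partition 4: pivot=0 at index 2 -> [-10, -1, 0, 13, 17, 26, 18]
Partition 5: pivot=18 at index 5 -> [-10, -1, 0, 13, 17, 18, 26]


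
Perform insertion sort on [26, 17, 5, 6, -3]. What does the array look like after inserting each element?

First element 26 is already 'sorted'
Insert 17: shifted 1 elements -> [17, 26, 5, 6, -3]
Insert 5: shifted 2 elements -> [5, 17, 26, 6, -3]
Insert 6: shifted 2 elements -> [5, 6, 17, 26, -3]
Insert -3: shifted 4 elements -> [-3, 5, 6, 17, 26]


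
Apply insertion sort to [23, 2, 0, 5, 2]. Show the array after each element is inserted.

First element 23 is already 'sorted'
Insert 2: shifted 1 elements -> [2, 23, 0, 5, 2]
Insert 0: shifted 2 elements -> [0, 2, 23, 5, 2]
Insert 5: shifted 1 elements -> [0, 2, 5, 23, 2]
Insert 2: shifted 2 elements -> [0, 2, 2, 5, 23]


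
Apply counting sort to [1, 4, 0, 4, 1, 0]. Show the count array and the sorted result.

Count array: [2, 2, 0, 0, 2]
(count[i] = number of elements equal to i)
Cumulative count: [2, 4, 4, 4, 6]
Sorted: [0, 0, 1, 1, 4, 4]


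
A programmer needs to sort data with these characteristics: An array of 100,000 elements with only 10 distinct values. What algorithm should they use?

Best choice: 3-way quicksort or Counting sort
Reason: 3-way (Dutch national flag) partitioning groups every copy of the pivot together, so with only d=10 distinct keys quicksort finishes in O(n log d) expected time, which is effectively linear; counting sort runs in O(n + k) where k is the size of the key range (not the number of distinct values), so it is linear when the 10 values are integers drawn from a small known range


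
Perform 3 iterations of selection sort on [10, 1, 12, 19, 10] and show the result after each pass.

Pass 1: Select minimum 1 at index 1, swap -> [1, 10, 12, 19, 10]
Pass 2: Select minimum 10 at index 1, swap -> [1, 10, 12, 19, 10]
Pass 3: Select minimum 10 at index 4, swap -> [1, 10, 10, 19, 12]


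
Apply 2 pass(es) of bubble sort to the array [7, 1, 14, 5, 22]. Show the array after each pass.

After pass 1: [1, 7, 5, 14, 22] (2 swaps)
After pass 2: [1, 5, 7, 14, 22] (1 swaps)
Total swaps: 3


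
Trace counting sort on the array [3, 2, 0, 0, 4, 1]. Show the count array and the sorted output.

Count array: [2, 1, 1, 1, 1]
(count[i] = number of elements equal to i)
Cumulative count: [2, 3, 4, 5, 6]
Sorted: [0, 0, 1, 2, 3, 4]


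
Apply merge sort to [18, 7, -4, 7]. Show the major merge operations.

Divide and conquer:
  Merge [18] + [7] -> [7, 18]
  Merge [-4] + [7] -> [-4, 7]
  Merge [7, 18] + [-4, 7] -> [-4, 7, 7, 18]


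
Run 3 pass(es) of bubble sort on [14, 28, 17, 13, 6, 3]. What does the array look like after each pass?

After pass 1: [14, 17, 13, 6, 3, 28] (4 swaps)
After pass 2: [14, 13, 6, 3, 17, 28] (3 swaps)
After pass 3: [13, 6, 3, 14, 17, 28] (3 swaps)
Total swaps: 10


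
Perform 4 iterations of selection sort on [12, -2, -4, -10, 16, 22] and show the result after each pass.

Pass 1: Select minimum -10 at index 3, swap -> [-10, -2, -4, 12, 16, 22]
Pass 2: Select minimum -4 at index 2, swap -> [-10, -4, -2, 12, 16, 22]
Pass 3: Select minimum -2 at index 2, swap -> [-10, -4, -2, 12, 16, 22]
Pass 4: Select minimum 12 at index 3, swap -> [-10, -4, -2, 12, 16, 22]


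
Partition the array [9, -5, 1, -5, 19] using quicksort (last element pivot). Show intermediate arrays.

Partition 1: pivot=19 at index 4 -> [9, -5, 1, -5, 19]
Partition 2: pivot=-5 at index 1 -> [-5, -5, 1, 9, 19]
Partition 3: pivot=9 at index 3 -> [-5, -5, 1, 9, 19]


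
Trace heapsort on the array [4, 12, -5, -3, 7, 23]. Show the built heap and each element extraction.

Build heap: [23, 12, 4, -3, 7, -5]
Extract 23: [12, 7, 4, -3, -5, 23]
Extract 12: [7, -3, 4, -5, 12, 23]
Extract 7: [4, -3, -5, 7, 12, 23]
Extract 4: [-3, -5, 4, 7, 12, 23]
Extract -3: [-5, -3, 4, 7, 12, 23]


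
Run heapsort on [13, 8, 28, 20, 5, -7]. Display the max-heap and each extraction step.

Build heap: [28, 20, 13, 8, 5, -7]
Extract 28: [20, 8, 13, -7, 5, 28]
Extract 20: [13, 8, 5, -7, 20, 28]
Extract 13: [8, -7, 5, 13, 20, 28]
Extract 8: [5, -7, 8, 13, 20, 28]
Extract 5: [-7, 5, 8, 13, 20, 28]


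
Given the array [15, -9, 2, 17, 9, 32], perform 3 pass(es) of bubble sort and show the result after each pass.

After pass 1: [-9, 2, 15, 9, 17, 32] (3 swaps)
After pass 2: [-9, 2, 9, 15, 17, 32] (1 swaps)
After pass 3: [-9, 2, 9, 15, 17, 32] (0 swaps)
Total swaps: 4


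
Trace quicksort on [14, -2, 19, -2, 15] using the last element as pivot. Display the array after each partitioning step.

Partition 1: pivot=15 at index 3 -> [14, -2, -2, 15, 19]
Partition 2: pivot=-2 at index 1 -> [-2, -2, 14, 15, 19]


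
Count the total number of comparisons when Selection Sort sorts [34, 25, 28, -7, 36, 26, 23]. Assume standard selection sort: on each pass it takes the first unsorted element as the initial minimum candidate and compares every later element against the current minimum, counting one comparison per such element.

Pass 1: scan indices 1..6 for the minimum = 6 comparison(s); min is -7, place at index 0 -> [-7, 25, 28, 34, 36, 26, 23]
Pass 2: scan indices 2..6 for the minimum = 5 comparison(s); min is 23, place at index 1 -> [-7, 23, 28, 34, 36, 26, 25]
Pass 3: scan indices 3..6 for the minimum = 4 comparison(s); min is 25, place at index 2 -> [-7, 23, 25, 34, 36, 26, 28]
Pass 4: scan indices 4..6 for the minimum = 3 comparison(s); min is 26, place at index 3 -> [-7, 23, 25, 26, 36, 34, 28]
Pass 5: scan indices 5..6 for the minimum = 2 comparison(s); min is 28, place at index 4 -> [-7, 23, 25, 26, 28, 34, 36]
Pass 6: scan indices 6..6 for the minimum = 1 comparison(s); min is 34, place at index 5 -> [-7, 23, 25, 26, 28, 34, 36]
Selection sort always scans the whole unsorted suffix, so the count is (n-1) + (n-2) + ... + 1 = n(n-1)/2 = 7*6/2 = 21 regardless of the input order.
Total comparisons: 6 + 5 + 4 + 3 + 2 + 1 = 21


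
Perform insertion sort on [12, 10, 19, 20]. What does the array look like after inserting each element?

First element 12 is already 'sorted'
Insert 10: shifted 1 elements -> [10, 12, 19, 20]
Insert 19: shifted 0 elements -> [10, 12, 19, 20]
Insert 20: shifted 0 elements -> [10, 12, 19, 20]


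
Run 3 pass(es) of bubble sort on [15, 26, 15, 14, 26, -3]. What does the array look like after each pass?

After pass 1: [15, 15, 14, 26, -3, 26] (3 swaps)
After pass 2: [15, 14, 15, -3, 26, 26] (2 swaps)
After pass 3: [14, 15, -3, 15, 26, 26] (2 swaps)
Total swaps: 7


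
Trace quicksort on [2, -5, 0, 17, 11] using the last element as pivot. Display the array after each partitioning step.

Partition 1: pivot=11 at index 3 -> [2, -5, 0, 11, 17]
Partition 2: pivot=0 at index 1 -> [-5, 0, 2, 11, 17]


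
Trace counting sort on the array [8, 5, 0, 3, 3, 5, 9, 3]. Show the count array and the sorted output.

Count array: [1, 0, 0, 3, 0, 2, 0, 0, 1, 1]
(count[i] = number of elements equal to i)
Cumulative count: [1, 1, 1, 4, 4, 6, 6, 6, 7, 8]
Sorted: [0, 3, 3, 3, 5, 5, 8, 9]


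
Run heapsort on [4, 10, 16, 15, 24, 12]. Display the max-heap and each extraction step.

Build heap: [24, 15, 16, 4, 10, 12]
Extract 24: [16, 15, 12, 4, 10, 24]
Extract 16: [15, 10, 12, 4, 16, 24]
Extract 15: [12, 10, 4, 15, 16, 24]
Extract 12: [10, 4, 12, 15, 16, 24]
Extract 10: [4, 10, 12, 15, 16, 24]


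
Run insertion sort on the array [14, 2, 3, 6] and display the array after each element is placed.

First element 14 is already 'sorted'
Insert 2: shifted 1 elements -> [2, 14, 3, 6]
Insert 3: shifted 1 elements -> [2, 3, 14, 6]
Insert 6: shifted 1 elements -> [2, 3, 6, 14]


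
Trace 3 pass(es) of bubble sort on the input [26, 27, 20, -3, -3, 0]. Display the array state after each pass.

After pass 1: [26, 20, -3, -3, 0, 27] (4 swaps)
After pass 2: [20, -3, -3, 0, 26, 27] (4 swaps)
After pass 3: [-3, -3, 0, 20, 26, 27] (3 swaps)
Total swaps: 11


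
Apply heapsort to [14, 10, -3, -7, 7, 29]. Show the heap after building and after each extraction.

Build heap: [29, 10, 14, -7, 7, -3]
Extract 29: [14, 10, -3, -7, 7, 29]
Extract 14: [10, 7, -3, -7, 14, 29]
Extract 10: [7, -7, -3, 10, 14, 29]
Extract 7: [-3, -7, 7, 10, 14, 29]
Extract -3: [-7, -3, 7, 10, 14, 29]


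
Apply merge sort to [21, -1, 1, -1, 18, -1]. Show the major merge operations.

Divide and conquer:
  Merge [-1] + [1] -> [-1, 1]
  Merge [21] + [-1, 1] -> [-1, 1, 21]
  Merge [18] + [-1] -> [-1, 18]
  Merge [-1] + [-1, 18] -> [-1, -1, 18]
  Merge [-1, 1, 21] + [-1, -1, 18] -> [-1, -1, -1, 1, 18, 21]


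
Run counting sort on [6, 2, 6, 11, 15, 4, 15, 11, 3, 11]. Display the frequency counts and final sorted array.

Count array: [0, 0, 1, 1, 1, 0, 2, 0, 0, 0, 0, 3, 0, 0, 0, 2]
(count[i] = number of elements equal to i)
Cumulative count: [0, 0, 1, 2, 3, 3, 5, 5, 5, 5, 5, 8, 8, 8, 8, 10]
Sorted: [2, 3, 4, 6, 6, 11, 11, 11, 15, 15]


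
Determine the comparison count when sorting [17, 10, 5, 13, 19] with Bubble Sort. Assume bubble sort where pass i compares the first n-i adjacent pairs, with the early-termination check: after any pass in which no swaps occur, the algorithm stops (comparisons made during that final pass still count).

Pass 1: compare adjacent pairs (0,1)..(3,4) = 4 comparison(s), 3 swap(s) -> [10, 5, 13, 17, 19]
Pass 2: compare adjacent pairs (0,1)..(2,3) = 3 comparison(s), 1 swap(s) -> [5, 10, 13, 17, 19]
Pass 3: compare adjacent pairs (0,1)..(1,2) = 2 comparison(s), 0 swap(s) -> [5, 10, 13, 17, 19]
No swaps in this pass, so bubble sort stops here.
Total comparisons: 4 + 3 + 2 = 9


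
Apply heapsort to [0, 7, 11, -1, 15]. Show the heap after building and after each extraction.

Build heap: [15, 7, 11, -1, 0]
Extract 15: [11, 7, 0, -1, 15]
Extract 11: [7, -1, 0, 11, 15]
Extract 7: [0, -1, 7, 11, 15]
Extract 0: [-1, 0, 7, 11, 15]


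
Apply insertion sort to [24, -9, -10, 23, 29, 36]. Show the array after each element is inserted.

First element 24 is already 'sorted'
Insert -9: shifted 1 elements -> [-9, 24, -10, 23, 29, 36]
Insert -10: shifted 2 elements -> [-10, -9, 24, 23, 29, 36]
Insert 23: shifted 1 elements -> [-10, -9, 23, 24, 29, 36]
Insert 29: shifted 0 elements -> [-10, -9, 23, 24, 29, 36]
Insert 36: shifted 0 elements -> [-10, -9, 23, 24, 29, 36]


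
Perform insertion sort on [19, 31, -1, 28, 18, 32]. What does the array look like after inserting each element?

First element 19 is already 'sorted'
Insert 31: shifted 0 elements -> [19, 31, -1, 28, 18, 32]
Insert -1: shifted 2 elements -> [-1, 19, 31, 28, 18, 32]
Insert 28: shifted 1 elements -> [-1, 19, 28, 31, 18, 32]
Insert 18: shifted 3 elements -> [-1, 18, 19, 28, 31, 32]
Insert 32: shifted 0 elements -> [-1, 18, 19, 28, 31, 32]


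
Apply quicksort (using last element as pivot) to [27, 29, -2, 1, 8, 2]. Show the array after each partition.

Partition 1: pivot=2 at index 2 -> [-2, 1, 2, 29, 8, 27]
Partition 2: pivot=1 at index 1 -> [-2, 1, 2, 29, 8, 27]
Partition 3: pivot=27 at index 4 -> [-2, 1, 2, 8, 27, 29]


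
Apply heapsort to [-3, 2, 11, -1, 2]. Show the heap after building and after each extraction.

Build heap: [11, 2, -3, -1, 2]
Extract 11: [2, 2, -3, -1, 11]
Extract 2: [2, -1, -3, 2, 11]
Extract 2: [-1, -3, 2, 2, 11]
Extract -1: [-3, -1, 2, 2, 11]


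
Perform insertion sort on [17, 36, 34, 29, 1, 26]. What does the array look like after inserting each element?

First element 17 is already 'sorted'
Insert 36: shifted 0 elements -> [17, 36, 34, 29, 1, 26]
Insert 34: shifted 1 elements -> [17, 34, 36, 29, 1, 26]
Insert 29: shifted 2 elements -> [17, 29, 34, 36, 1, 26]
Insert 1: shifted 4 elements -> [1, 17, 29, 34, 36, 26]
Insert 26: shifted 3 elements -> [1, 17, 26, 29, 34, 36]


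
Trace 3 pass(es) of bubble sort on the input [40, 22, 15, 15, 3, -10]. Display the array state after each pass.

After pass 1: [22, 15, 15, 3, -10, 40] (5 swaps)
After pass 2: [15, 15, 3, -10, 22, 40] (4 swaps)
After pass 3: [15, 3, -10, 15, 22, 40] (2 swaps)
Total swaps: 11


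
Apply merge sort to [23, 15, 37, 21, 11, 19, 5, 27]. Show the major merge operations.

Divide and conquer:
  Merge [23] + [15] -> [15, 23]
  Merge [37] + [21] -> [21, 37]
  Merge [15, 23] + [21, 37] -> [15, 21, 23, 37]
  Merge [11] + [19] -> [11, 19]
  Merge [5] + [27] -> [5, 27]
  Merge [11, 19] + [5, 27] -> [5, 11, 19, 27]
  Merge [15, 21, 23, 37] + [5, 11, 19, 27] -> [5, 11, 15, 19, 21, 23, 27, 37]


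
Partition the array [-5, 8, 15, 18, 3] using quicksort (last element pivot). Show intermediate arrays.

Partition 1: pivot=3 at index 1 -> [-5, 3, 15, 18, 8]
Partition 2: pivot=8 at index 2 -> [-5, 3, 8, 18, 15]
Partition 3: pivot=15 at index 3 -> [-5, 3, 8, 15, 18]


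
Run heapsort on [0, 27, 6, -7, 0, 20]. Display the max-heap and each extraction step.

Build heap: [27, 0, 20, -7, 0, 6]
Extract 27: [20, 0, 6, -7, 0, 27]
Extract 20: [6, 0, 0, -7, 20, 27]
Extract 6: [0, -7, 0, 6, 20, 27]
Extract 0: [0, -7, 0, 6, 20, 27]
Extract 0: [-7, 0, 0, 6, 20, 27]


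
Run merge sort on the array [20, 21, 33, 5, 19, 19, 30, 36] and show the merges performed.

Divide and conquer:
  Merge [20] + [21] -> [20, 21]
  Merge [33] + [5] -> [5, 33]
  Merge [20, 21] + [5, 33] -> [5, 20, 21, 33]
  Merge [19] + [19] -> [19, 19]
  Merge [30] + [36] -> [30, 36]
  Merge [19, 19] + [30, 36] -> [19, 19, 30, 36]
  Merge [5, 20, 21, 33] + [19, 19, 30, 36] -> [5, 19, 19, 20, 21, 30, 33, 36]


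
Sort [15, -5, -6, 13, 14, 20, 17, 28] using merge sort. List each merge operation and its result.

Divide and conquer:
  Merge [15] + [-5] -> [-5, 15]
  Merge [-6] + [13] -> [-6, 13]
  Merge [-5, 15] + [-6, 13] -> [-6, -5, 13, 15]
  Merge [14] + [20] -> [14, 20]
  Merge [17] + [28] -> [17, 28]
  Merge [14, 20] + [17, 28] -> [14, 17, 20, 28]
  Merge [-6, -5, 13, 15] + [14, 17, 20, 28] -> [-6, -5, 13, 14, 15, 17, 20, 28]


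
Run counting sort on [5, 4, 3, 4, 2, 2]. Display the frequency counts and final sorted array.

Count array: [0, 0, 2, 1, 2, 1]
(count[i] = number of elements equal to i)
Cumulative count: [0, 0, 2, 3, 5, 6]
Sorted: [2, 2, 3, 4, 4, 5]


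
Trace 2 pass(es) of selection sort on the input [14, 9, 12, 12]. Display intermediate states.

Pass 1: Select minimum 9 at index 1, swap -> [9, 14, 12, 12]
Pass 2: Select minimum 12 at index 2, swap -> [9, 12, 14, 12]


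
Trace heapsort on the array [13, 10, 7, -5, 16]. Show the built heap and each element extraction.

Build heap: [16, 13, 7, -5, 10]
Extract 16: [13, 10, 7, -5, 16]
Extract 13: [10, -5, 7, 13, 16]
Extract 10: [7, -5, 10, 13, 16]
Extract 7: [-5, 7, 10, 13, 16]


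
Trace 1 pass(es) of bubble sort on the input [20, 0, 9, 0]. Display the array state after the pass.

After pass 1: [0, 9, 0, 20] (3 swaps)
Total swaps: 3


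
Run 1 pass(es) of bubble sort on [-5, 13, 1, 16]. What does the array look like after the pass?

After pass 1: [-5, 1, 13, 16] (1 swaps)
Total swaps: 1


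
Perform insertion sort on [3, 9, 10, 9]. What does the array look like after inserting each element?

First element 3 is already 'sorted'
Insert 9: shifted 0 elements -> [3, 9, 10, 9]
Insert 10: shifted 0 elements -> [3, 9, 10, 9]
Insert 9: shifted 1 elements -> [3, 9, 9, 10]


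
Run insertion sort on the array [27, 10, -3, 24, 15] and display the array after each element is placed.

First element 27 is already 'sorted'
Insert 10: shifted 1 elements -> [10, 27, -3, 24, 15]
Insert -3: shifted 2 elements -> [-3, 10, 27, 24, 15]
Insert 24: shifted 1 elements -> [-3, 10, 24, 27, 15]
Insert 15: shifted 2 elements -> [-3, 10, 15, 24, 27]


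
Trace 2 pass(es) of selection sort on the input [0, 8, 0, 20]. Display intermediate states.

Pass 1: Select minimum 0 at index 0, swap -> [0, 8, 0, 20]
Pass 2: Select minimum 0 at index 2, swap -> [0, 0, 8, 20]


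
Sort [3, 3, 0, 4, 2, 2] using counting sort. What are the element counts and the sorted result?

Count array: [1, 0, 2, 2, 1]
(count[i] = number of elements equal to i)
Cumulative count: [1, 1, 3, 5, 6]
Sorted: [0, 2, 2, 3, 3, 4]


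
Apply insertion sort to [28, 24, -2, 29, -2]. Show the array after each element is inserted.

First element 28 is already 'sorted'
Insert 24: shifted 1 elements -> [24, 28, -2, 29, -2]
Insert -2: shifted 2 elements -> [-2, 24, 28, 29, -2]
Insert 29: shifted 0 elements -> [-2, 24, 28, 29, -2]
Insert -2: shifted 3 elements -> [-2, -2, 24, 28, 29]


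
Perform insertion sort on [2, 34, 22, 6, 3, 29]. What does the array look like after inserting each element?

First element 2 is already 'sorted'
Insert 34: shifted 0 elements -> [2, 34, 22, 6, 3, 29]
Insert 22: shifted 1 elements -> [2, 22, 34, 6, 3, 29]
Insert 6: shifted 2 elements -> [2, 6, 22, 34, 3, 29]
Insert 3: shifted 3 elements -> [2, 3, 6, 22, 34, 29]
Insert 29: shifted 1 elements -> [2, 3, 6, 22, 29, 34]


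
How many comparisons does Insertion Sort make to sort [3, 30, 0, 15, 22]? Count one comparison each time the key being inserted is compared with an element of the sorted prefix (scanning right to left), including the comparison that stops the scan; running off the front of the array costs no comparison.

Insert 30: 3 <= 30 (stop) = 1 comparison(s) -> [3, 30, 0, 15, 22]
Insert 0: 30 > 0 (shift), 3 > 0 (shift), reached front = 2 comparison(s) -> [0, 3, 30, 15, 22]
Insert 15: 30 > 15 (shift), 3 <= 15 (stop) = 2 comparison(s) -> [0, 3, 15, 30, 22]
Insert 22: 30 > 22 (shift), 15 <= 22 (stop) = 2 comparison(s) -> [0, 3, 15, 22, 30]
Total comparisons: 1 + 2 + 2 + 2 = 7


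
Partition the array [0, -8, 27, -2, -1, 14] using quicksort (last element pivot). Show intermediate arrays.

Partition 1: pivot=14 at index 4 -> [0, -8, -2, -1, 14, 27]
Partition 2: pivot=-1 at index 2 -> [-8, -2, -1, 0, 14, 27]
Partition 3: pivot=-2 at index 1 -> [-8, -2, -1, 0, 14, 27]


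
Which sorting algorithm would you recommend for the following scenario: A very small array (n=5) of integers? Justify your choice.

Best choice: Insertion sort
Reason: For tiny inputs the O(n^2) overhead is negligible and insertion sort has minimal constant factors


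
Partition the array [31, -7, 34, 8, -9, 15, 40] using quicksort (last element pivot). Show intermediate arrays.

Partition 1: pivot=40 at index 6 -> [31, -7, 34, 8, -9, 15, 40]
Partition 2: pivot=15 at index 3 -> [-7, 8, -9, 15, 34, 31, 40]
Partition 3: pivot=-9 at index 0 -> [-9, 8, -7, 15, 34, 31, 40]
Partition 4: pivot=-7 at index 1 -> [-9, -7, 8, 15, 34, 31, 40]
Partition 5: pivot=31 at index 4 -> [-9, -7, 8, 15, 31, 34, 40]


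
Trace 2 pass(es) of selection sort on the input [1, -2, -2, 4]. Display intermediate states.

Pass 1: Select minimum -2 at index 1, swap -> [-2, 1, -2, 4]
Pass 2: Select minimum -2 at index 2, swap -> [-2, -2, 1, 4]


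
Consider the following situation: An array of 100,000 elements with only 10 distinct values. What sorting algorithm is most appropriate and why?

Best choice: 3-way quicksort or Counting sort
Reason: 3-way (Dutch national flag) partitioning groups every copy of the pivot together, so with only d=10 distinct keys quicksort finishes in O(n log d) expected time, which is effectively linear; counting sort runs in O(n + k) where k is the size of the key range (not the number of distinct values), so it is linear when the 10 values are integers drawn from a small known range


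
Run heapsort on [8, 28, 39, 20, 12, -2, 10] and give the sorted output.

Build heap: [39, 28, 10, 20, 12, -2, 8]
Extract 39: [28, 20, 10, 8, 12, -2, 39]
Extract 28: [20, 12, 10, 8, -2, 28, 39]
Extract 20: [12, 8, 10, -2, 20, 28, 39]
Extract 12: [10, 8, -2, 12, 20, 28, 39]
Extract 10: [8, -2, 10, 12, 20, 28, 39]
Extract 8: [-2, 8, 10, 12, 20, 28, 39]


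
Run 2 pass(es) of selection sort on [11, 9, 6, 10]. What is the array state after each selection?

Pass 1: Select minimum 6 at index 2, swap -> [6, 9, 11, 10]
Pass 2: Select minimum 9 at index 1, swap -> [6, 9, 11, 10]


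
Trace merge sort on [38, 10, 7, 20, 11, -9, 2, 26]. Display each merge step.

Divide and conquer:
  Merge [38] + [10] -> [10, 38]
  Merge [7] + [20] -> [7, 20]
  Merge [10, 38] + [7, 20] -> [7, 10, 20, 38]
  Merge [11] + [-9] -> [-9, 11]
  Merge [2] + [26] -> [2, 26]
  Merge [-9, 11] + [2, 26] -> [-9, 2, 11, 26]
  Merge [7, 10, 20, 38] + [-9, 2, 11, 26] -> [-9, 2, 7, 10, 11, 20, 26, 38]


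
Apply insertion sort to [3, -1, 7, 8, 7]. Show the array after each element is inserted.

First element 3 is already 'sorted'
Insert -1: shifted 1 elements -> [-1, 3, 7, 8, 7]
Insert 7: shifted 0 elements -> [-1, 3, 7, 8, 7]
Insert 8: shifted 0 elements -> [-1, 3, 7, 8, 7]
Insert 7: shifted 1 elements -> [-1, 3, 7, 7, 8]


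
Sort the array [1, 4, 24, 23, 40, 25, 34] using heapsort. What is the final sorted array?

Build heap: [40, 23, 34, 1, 4, 25, 24]
Extract 40: [34, 23, 25, 1, 4, 24, 40]
Extract 34: [25, 23, 24, 1, 4, 34, 40]
Extract 25: [24, 23, 4, 1, 25, 34, 40]
Extract 24: [23, 1, 4, 24, 25, 34, 40]
Extract 23: [4, 1, 23, 24, 25, 34, 40]
Extract 4: [1, 4, 23, 24, 25, 34, 40]


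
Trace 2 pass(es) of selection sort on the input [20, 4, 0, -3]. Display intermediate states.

Pass 1: Select minimum -3 at index 3, swap -> [-3, 4, 0, 20]
Pass 2: Select minimum 0 at index 2, swap -> [-3, 0, 4, 20]


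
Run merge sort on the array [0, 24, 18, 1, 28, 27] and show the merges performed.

Divide and conquer:
  Merge [24] + [18] -> [18, 24]
  Merge [0] + [18, 24] -> [0, 18, 24]
  Merge [28] + [27] -> [27, 28]
  Merge [1] + [27, 28] -> [1, 27, 28]
  Merge [0, 18, 24] + [1, 27, 28] -> [0, 1, 18, 24, 27, 28]


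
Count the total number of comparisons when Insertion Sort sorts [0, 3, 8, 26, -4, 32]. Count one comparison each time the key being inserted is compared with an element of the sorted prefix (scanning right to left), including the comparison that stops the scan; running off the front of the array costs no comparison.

Insert 3: 0 <= 3 (stop) = 1 comparison(s) -> [0, 3, 8, 26, -4, 32]
Insert 8: 3 <= 8 (stop) = 1 comparison(s) -> [0, 3, 8, 26, -4, 32]
Insert 26: 8 <= 26 (stop) = 1 comparison(s) -> [0, 3, 8, 26, -4, 32]
Insert -4: 26 > -4 (shift), 8 > -4 (shift), 3 > -4 (shift), 0 > -4 (shift), reached front = 4 comparison(s) -> [-4, 0, 3, 8, 26, 32]
Insert 32: 26 <= 32 (stop) = 1 comparison(s) -> [-4, 0, 3, 8, 26, 32]
Total comparisons: 1 + 1 + 1 + 4 + 1 = 8


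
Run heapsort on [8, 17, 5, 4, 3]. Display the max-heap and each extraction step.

Build heap: [17, 8, 5, 4, 3]
Extract 17: [8, 4, 5, 3, 17]
Extract 8: [5, 4, 3, 8, 17]
Extract 5: [4, 3, 5, 8, 17]
Extract 4: [3, 4, 5, 8, 17]


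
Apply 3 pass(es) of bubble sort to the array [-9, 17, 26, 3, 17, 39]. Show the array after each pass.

After pass 1: [-9, 17, 3, 17, 26, 39] (2 swaps)
After pass 2: [-9, 3, 17, 17, 26, 39] (1 swaps)
After pass 3: [-9, 3, 17, 17, 26, 39] (0 swaps)
Total swaps: 3


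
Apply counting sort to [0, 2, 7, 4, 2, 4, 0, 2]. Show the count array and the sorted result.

Count array: [2, 0, 3, 0, 2, 0, 0, 1]
(count[i] = number of elements equal to i)
Cumulative count: [2, 2, 5, 5, 7, 7, 7, 8]
Sorted: [0, 0, 2, 2, 2, 4, 4, 7]


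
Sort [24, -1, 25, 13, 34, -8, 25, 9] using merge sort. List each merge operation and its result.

Divide and conquer:
  Merge [24] + [-1] -> [-1, 24]
  Merge [25] + [13] -> [13, 25]
  Merge [-1, 24] + [13, 25] -> [-1, 13, 24, 25]
  Merge [34] + [-8] -> [-8, 34]
  Merge [25] + [9] -> [9, 25]
  Merge [-8, 34] + [9, 25] -> [-8, 9, 25, 34]
  Merge [-1, 13, 24, 25] + [-8, 9, 25, 34] -> [-8, -1, 9, 13, 24, 25, 25, 34]


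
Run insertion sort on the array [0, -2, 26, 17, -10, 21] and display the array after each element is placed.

First element 0 is already 'sorted'
Insert -2: shifted 1 elements -> [-2, 0, 26, 17, -10, 21]
Insert 26: shifted 0 elements -> [-2, 0, 26, 17, -10, 21]
Insert 17: shifted 1 elements -> [-2, 0, 17, 26, -10, 21]
Insert -10: shifted 4 elements -> [-10, -2, 0, 17, 26, 21]
Insert 21: shifted 1 elements -> [-10, -2, 0, 17, 21, 26]


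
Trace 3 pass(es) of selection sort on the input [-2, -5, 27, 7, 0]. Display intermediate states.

Pass 1: Select minimum -5 at index 1, swap -> [-5, -2, 27, 7, 0]
Pass 2: Select minimum -2 at index 1, swap -> [-5, -2, 27, 7, 0]
Pass 3: Select minimum 0 at index 4, swap -> [-5, -2, 0, 7, 27]


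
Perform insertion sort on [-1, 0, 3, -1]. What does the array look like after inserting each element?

First element -1 is already 'sorted'
Insert 0: shifted 0 elements -> [-1, 0, 3, -1]
Insert 3: shifted 0 elements -> [-1, 0, 3, -1]
Insert -1: shifted 2 elements -> [-1, -1, 0, 3]


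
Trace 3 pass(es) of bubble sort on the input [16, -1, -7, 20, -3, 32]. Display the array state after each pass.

After pass 1: [-1, -7, 16, -3, 20, 32] (3 swaps)
After pass 2: [-7, -1, -3, 16, 20, 32] (2 swaps)
After pass 3: [-7, -3, -1, 16, 20, 32] (1 swaps)
Total swaps: 6


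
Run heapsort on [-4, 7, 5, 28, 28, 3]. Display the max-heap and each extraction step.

Build heap: [28, 28, 5, 7, -4, 3]
Extract 28: [28, 7, 5, 3, -4, 28]
Extract 28: [7, 3, 5, -4, 28, 28]
Extract 7: [5, 3, -4, 7, 28, 28]
Extract 5: [3, -4, 5, 7, 28, 28]
Extract 3: [-4, 3, 5, 7, 28, 28]


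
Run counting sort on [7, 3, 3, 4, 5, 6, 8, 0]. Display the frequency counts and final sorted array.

Count array: [1, 0, 0, 2, 1, 1, 1, 1, 1]
(count[i] = number of elements equal to i)
Cumulative count: [1, 1, 1, 3, 4, 5, 6, 7, 8]
Sorted: [0, 3, 3, 4, 5, 6, 7, 8]


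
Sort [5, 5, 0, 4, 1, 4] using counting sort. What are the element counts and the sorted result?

Count array: [1, 1, 0, 0, 2, 2]
(count[i] = number of elements equal to i)
Cumulative count: [1, 2, 2, 2, 4, 6]
Sorted: [0, 1, 4, 4, 5, 5]


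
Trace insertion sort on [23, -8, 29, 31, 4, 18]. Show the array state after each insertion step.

First element 23 is already 'sorted'
Insert -8: shifted 1 elements -> [-8, 23, 29, 31, 4, 18]
Insert 29: shifted 0 elements -> [-8, 23, 29, 31, 4, 18]
Insert 31: shifted 0 elements -> [-8, 23, 29, 31, 4, 18]
Insert 4: shifted 3 elements -> [-8, 4, 23, 29, 31, 18]
Insert 18: shifted 3 elements -> [-8, 4, 18, 23, 29, 31]


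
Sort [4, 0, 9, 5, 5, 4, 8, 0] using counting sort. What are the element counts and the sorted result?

Count array: [2, 0, 0, 0, 2, 2, 0, 0, 1, 1]
(count[i] = number of elements equal to i)
Cumulative count: [2, 2, 2, 2, 4, 6, 6, 6, 7, 8]
Sorted: [0, 0, 4, 4, 5, 5, 8, 9]


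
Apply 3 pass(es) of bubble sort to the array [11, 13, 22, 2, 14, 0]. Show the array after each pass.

After pass 1: [11, 13, 2, 14, 0, 22] (3 swaps)
After pass 2: [11, 2, 13, 0, 14, 22] (2 swaps)
After pass 3: [2, 11, 0, 13, 14, 22] (2 swaps)
Total swaps: 7


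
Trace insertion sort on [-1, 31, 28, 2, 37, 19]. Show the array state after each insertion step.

First element -1 is already 'sorted'
Insert 31: shifted 0 elements -> [-1, 31, 28, 2, 37, 19]
Insert 28: shifted 1 elements -> [-1, 28, 31, 2, 37, 19]
Insert 2: shifted 2 elements -> [-1, 2, 28, 31, 37, 19]
Insert 37: shifted 0 elements -> [-1, 2, 28, 31, 37, 19]
Insert 19: shifted 3 elements -> [-1, 2, 19, 28, 31, 37]


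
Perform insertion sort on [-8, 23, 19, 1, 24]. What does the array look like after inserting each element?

First element -8 is already 'sorted'
Insert 23: shifted 0 elements -> [-8, 23, 19, 1, 24]
Insert 19: shifted 1 elements -> [-8, 19, 23, 1, 24]
Insert 1: shifted 2 elements -> [-8, 1, 19, 23, 24]
Insert 24: shifted 0 elements -> [-8, 1, 19, 23, 24]


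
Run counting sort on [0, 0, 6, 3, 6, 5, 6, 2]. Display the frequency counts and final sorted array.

Count array: [2, 0, 1, 1, 0, 1, 3]
(count[i] = number of elements equal to i)
Cumulative count: [2, 2, 3, 4, 4, 5, 8]
Sorted: [0, 0, 2, 3, 5, 6, 6, 6]


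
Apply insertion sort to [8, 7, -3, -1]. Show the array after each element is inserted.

First element 8 is already 'sorted'
Insert 7: shifted 1 elements -> [7, 8, -3, -1]
Insert -3: shifted 2 elements -> [-3, 7, 8, -1]
Insert -1: shifted 2 elements -> [-3, -1, 7, 8]


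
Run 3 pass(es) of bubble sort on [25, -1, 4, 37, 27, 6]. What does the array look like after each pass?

After pass 1: [-1, 4, 25, 27, 6, 37] (4 swaps)
After pass 2: [-1, 4, 25, 6, 27, 37] (1 swaps)
After pass 3: [-1, 4, 6, 25, 27, 37] (1 swaps)
Total swaps: 6


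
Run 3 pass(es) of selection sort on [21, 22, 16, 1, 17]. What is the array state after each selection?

Pass 1: Select minimum 1 at index 3, swap -> [1, 22, 16, 21, 17]
Pass 2: Select minimum 16 at index 2, swap -> [1, 16, 22, 21, 17]
Pass 3: Select minimum 17 at index 4, swap -> [1, 16, 17, 21, 22]


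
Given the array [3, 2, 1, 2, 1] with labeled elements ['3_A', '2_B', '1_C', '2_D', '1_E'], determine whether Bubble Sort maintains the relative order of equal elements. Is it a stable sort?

Trace Bubble Sort on the labeled array (the key is the number; the letter only tracks identity):
  After pass 1: [2_B, 1_C, 2_D, 1_E, 3_A]
  After pass 2: [1_C, 2_B, 1_E, 2_D, 3_A]
  After pass 3: [1_C, 1_E, 2_B, 2_D, 3_A]
  After pass 4: [1_C, 1_E, 2_B, 2_D, 3_A] (no swaps, done)
Final order: [1_C, 1_E, 2_B, 2_D, 3_A]
Equal keys:
  value 1: originally 1_C, 1_E; after sorting 1_C, 1_E -> order preserved
  value 2: originally 2_B, 2_D; after sorting 2_B, 2_D -> order preserved
All equal keys kept their original relative order. Bubble Sort is stable: it only swaps adjacent elements when the left one is strictly greater, so equal keys never move past each other.
Answer: Stable


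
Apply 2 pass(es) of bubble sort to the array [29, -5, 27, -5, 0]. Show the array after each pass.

After pass 1: [-5, 27, -5, 0, 29] (4 swaps)
After pass 2: [-5, -5, 0, 27, 29] (2 swaps)
Total swaps: 6


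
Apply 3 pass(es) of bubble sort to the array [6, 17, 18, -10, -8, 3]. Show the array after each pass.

After pass 1: [6, 17, -10, -8, 3, 18] (3 swaps)
After pass 2: [6, -10, -8, 3, 17, 18] (3 swaps)
After pass 3: [-10, -8, 3, 6, 17, 18] (3 swaps)
Total swaps: 9


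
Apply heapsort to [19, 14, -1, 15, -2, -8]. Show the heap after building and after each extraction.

Build heap: [19, 15, -1, 14, -2, -8]
Extract 19: [15, 14, -1, -8, -2, 19]
Extract 15: [14, -2, -1, -8, 15, 19]
Extract 14: [-1, -2, -8, 14, 15, 19]
Extract -1: [-2, -8, -1, 14, 15, 19]
Extract -2: [-8, -2, -1, 14, 15, 19]


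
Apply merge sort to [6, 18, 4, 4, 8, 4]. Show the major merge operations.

Divide and conquer:
  Merge [18] + [4] -> [4, 18]
  Merge [6] + [4, 18] -> [4, 6, 18]
  Merge [8] + [4] -> [4, 8]
  Merge [4] + [4, 8] -> [4, 4, 8]
  Merge [4, 6, 18] + [4, 4, 8] -> [4, 4, 4, 6, 8, 18]


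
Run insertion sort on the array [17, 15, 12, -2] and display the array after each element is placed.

First element 17 is already 'sorted'
Insert 15: shifted 1 elements -> [15, 17, 12, -2]
Insert 12: shifted 2 elements -> [12, 15, 17, -2]
Insert -2: shifted 3 elements -> [-2, 12, 15, 17]


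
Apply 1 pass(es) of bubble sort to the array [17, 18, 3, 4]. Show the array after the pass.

After pass 1: [17, 3, 4, 18] (2 swaps)
Total swaps: 2


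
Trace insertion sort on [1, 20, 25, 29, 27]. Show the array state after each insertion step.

First element 1 is already 'sorted'
Insert 20: shifted 0 elements -> [1, 20, 25, 29, 27]
Insert 25: shifted 0 elements -> [1, 20, 25, 29, 27]
Insert 29: shifted 0 elements -> [1, 20, 25, 29, 27]
Insert 27: shifted 1 elements -> [1, 20, 25, 27, 29]


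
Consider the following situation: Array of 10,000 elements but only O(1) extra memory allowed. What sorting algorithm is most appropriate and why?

Best choice: Heapsort
Reason: Heapsort rearranges the array in place using O(1) auxiliary space and still guarantees O(n log n) time; quicksort partitions in place but needs Theta(log n) stack space for recursion (O(n) in the worst case), and mergesort requires O(n) auxiliary space


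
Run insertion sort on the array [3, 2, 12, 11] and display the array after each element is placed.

First element 3 is already 'sorted'
Insert 2: shifted 1 elements -> [2, 3, 12, 11]
Insert 12: shifted 0 elements -> [2, 3, 12, 11]
Insert 11: shifted 1 elements -> [2, 3, 11, 12]


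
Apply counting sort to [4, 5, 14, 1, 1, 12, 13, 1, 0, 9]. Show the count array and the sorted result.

Count array: [1, 3, 0, 0, 1, 1, 0, 0, 0, 1, 0, 0, 1, 1, 1]
(count[i] = number of elements equal to i)
Cumulative count: [1, 4, 4, 4, 5, 6, 6, 6, 6, 7, 7, 7, 8, 9, 10]
Sorted: [0, 1, 1, 1, 4, 5, 9, 12, 13, 14]


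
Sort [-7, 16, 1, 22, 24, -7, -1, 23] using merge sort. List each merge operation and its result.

Divide and conquer:
  Merge [-7] + [16] -> [-7, 16]
  Merge [1] + [22] -> [1, 22]
  Merge [-7, 16] + [1, 22] -> [-7, 1, 16, 22]
  Merge [24] + [-7] -> [-7, 24]
  Merge [-1] + [23] -> [-1, 23]
  Merge [-7, 24] + [-1, 23] -> [-7, -1, 23, 24]
  Merge [-7, 1, 16, 22] + [-7, -1, 23, 24] -> [-7, -7, -1, 1, 16, 22, 23, 24]


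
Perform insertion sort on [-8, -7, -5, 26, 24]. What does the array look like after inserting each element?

First element -8 is already 'sorted'
Insert -7: shifted 0 elements -> [-8, -7, -5, 26, 24]
Insert -5: shifted 0 elements -> [-8, -7, -5, 26, 24]
Insert 26: shifted 0 elements -> [-8, -7, -5, 26, 24]
Insert 24: shifted 1 elements -> [-8, -7, -5, 24, 26]


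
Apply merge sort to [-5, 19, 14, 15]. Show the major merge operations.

Divide and conquer:
  Merge [-5] + [19] -> [-5, 19]
  Merge [14] + [15] -> [14, 15]
  Merge [-5, 19] + [14, 15] -> [-5, 14, 15, 19]


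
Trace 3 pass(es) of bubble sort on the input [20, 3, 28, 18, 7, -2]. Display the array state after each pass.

After pass 1: [3, 20, 18, 7, -2, 28] (4 swaps)
After pass 2: [3, 18, 7, -2, 20, 28] (3 swaps)
After pass 3: [3, 7, -2, 18, 20, 28] (2 swaps)
Total swaps: 9


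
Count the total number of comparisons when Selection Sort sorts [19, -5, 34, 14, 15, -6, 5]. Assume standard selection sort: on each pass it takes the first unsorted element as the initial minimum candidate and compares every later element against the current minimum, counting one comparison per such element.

Pass 1: scan indices 1..6 for the minimum = 6 comparison(s); min is -6, place at index 0 -> [-6, -5, 34, 14, 15, 19, 5]
Pass 2: scan indices 2..6 for the minimum = 5 comparison(s); min is -5, place at index 1 -> [-6, -5, 34, 14, 15, 19, 5]
Pass 3: scan indices 3..6 for the minimum = 4 comparison(s); min is 5, place at index 2 -> [-6, -5, 5, 14, 15, 19, 34]
Pass 4: scan indices 4..6 for the minimum = 3 comparison(s); min is 14, place at index 3 -> [-6, -5, 5, 14, 15, 19, 34]
Pass 5: scan indices 5..6 for the minimum = 2 comparison(s); min is 15, place at index 4 -> [-6, -5, 5, 14, 15, 19, 34]
Pass 6: scan indices 6..6 for the minimum = 1 comparison(s); min is 19, place at index 5 -> [-6, -5, 5, 14, 15, 19, 34]
Selection sort always scans the whole unsorted suffix, so the count is (n-1) + (n-2) + ... + 1 = n(n-1)/2 = 7*6/2 = 21 regardless of the input order.
Total comparisons: 6 + 5 + 4 + 3 + 2 + 1 = 21


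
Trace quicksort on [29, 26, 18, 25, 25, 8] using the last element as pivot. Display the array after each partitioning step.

Partition 1: pivot=8 at index 0 -> [8, 26, 18, 25, 25, 29]
Partition 2: pivot=29 at index 5 -> [8, 26, 18, 25, 25, 29]
Partition 3: pivot=25 at index 3 -> [8, 18, 25, 25, 26, 29]
Partition 4: pivot=25 at index 2 -> [8, 18, 25, 25, 26, 29]


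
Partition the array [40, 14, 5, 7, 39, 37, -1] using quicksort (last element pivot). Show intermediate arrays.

Partition 1: pivot=-1 at index 0 -> [-1, 14, 5, 7, 39, 37, 40]
Partition 2: pivot=40 at index 6 -> [-1, 14, 5, 7, 39, 37, 40]
Partition 3: pivot=37 at index 4 -> [-1, 14, 5, 7, 37, 39, 40]
Partition 4: pivot=7 at index 2 -> [-1, 5, 7, 14, 37, 39, 40]


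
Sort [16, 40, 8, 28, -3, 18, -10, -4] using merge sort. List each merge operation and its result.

Divide and conquer:
  Merge [16] + [40] -> [16, 40]
  Merge [8] + [28] -> [8, 28]
  Merge [16, 40] + [8, 28] -> [8, 16, 28, 40]
  Merge [-3] + [18] -> [-3, 18]
  Merge [-10] + [-4] -> [-10, -4]
  Merge [-3, 18] + [-10, -4] -> [-10, -4, -3, 18]
  Merge [8, 16, 28, 40] + [-10, -4, -3, 18] -> [-10, -4, -3, 8, 16, 18, 28, 40]


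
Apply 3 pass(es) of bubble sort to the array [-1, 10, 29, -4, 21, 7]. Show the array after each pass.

After pass 1: [-1, 10, -4, 21, 7, 29] (3 swaps)
After pass 2: [-1, -4, 10, 7, 21, 29] (2 swaps)
After pass 3: [-4, -1, 7, 10, 21, 29] (2 swaps)
Total swaps: 7


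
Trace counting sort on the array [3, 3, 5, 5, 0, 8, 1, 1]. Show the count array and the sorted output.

Count array: [1, 2, 0, 2, 0, 2, 0, 0, 1]
(count[i] = number of elements equal to i)
Cumulative count: [1, 3, 3, 5, 5, 7, 7, 7, 8]
Sorted: [0, 1, 1, 3, 3, 5, 5, 8]
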